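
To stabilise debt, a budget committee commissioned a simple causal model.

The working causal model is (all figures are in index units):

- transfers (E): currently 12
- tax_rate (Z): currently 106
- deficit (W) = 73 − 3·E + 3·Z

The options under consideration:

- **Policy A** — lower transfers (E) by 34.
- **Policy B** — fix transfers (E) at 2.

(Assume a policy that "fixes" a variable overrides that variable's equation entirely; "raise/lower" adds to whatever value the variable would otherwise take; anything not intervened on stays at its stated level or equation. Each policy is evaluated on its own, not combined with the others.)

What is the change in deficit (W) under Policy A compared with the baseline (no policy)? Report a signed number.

102

Baseline:
  E = 12
  Z = 106
  W = 73 − 3·12 + 3·106 = 355
Policy A (E − 34):
  E = 12 − 34 = -22
  Z = 106
  W = 73 − 3·(-22) + 3·106 = 457
Change in W: 457 − 355 = 102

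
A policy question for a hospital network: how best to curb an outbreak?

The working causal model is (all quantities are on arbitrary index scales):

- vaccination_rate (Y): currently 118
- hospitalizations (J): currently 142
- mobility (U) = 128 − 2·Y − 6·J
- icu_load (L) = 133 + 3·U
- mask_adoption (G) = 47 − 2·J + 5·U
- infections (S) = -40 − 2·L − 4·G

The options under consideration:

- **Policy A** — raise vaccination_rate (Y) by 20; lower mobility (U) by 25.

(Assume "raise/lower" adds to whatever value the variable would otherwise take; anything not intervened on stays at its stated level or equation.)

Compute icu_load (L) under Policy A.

Policy A (Y + 20, U − 25):
  Y = 118 + 20 = 138
  J = 142
  U = 128 − 2·138 − 6·142 (−25 from intervention) = -1025
  L = 133 + 3·(-1025) = -2942

-2942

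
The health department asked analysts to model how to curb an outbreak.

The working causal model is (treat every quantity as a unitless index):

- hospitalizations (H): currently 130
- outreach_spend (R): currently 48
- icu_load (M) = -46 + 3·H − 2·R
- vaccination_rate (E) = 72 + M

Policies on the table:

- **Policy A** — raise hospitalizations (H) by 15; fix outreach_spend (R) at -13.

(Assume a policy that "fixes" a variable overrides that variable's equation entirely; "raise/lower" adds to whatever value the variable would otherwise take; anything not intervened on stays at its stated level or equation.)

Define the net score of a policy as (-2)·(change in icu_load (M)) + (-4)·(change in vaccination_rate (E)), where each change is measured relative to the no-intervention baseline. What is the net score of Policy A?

Baseline:
  H = 130
  R = 48
  M = -46 + 3·130 − 2·48 = 248
  E = 72 + 248 = 320
Policy A (H + 15, R := -13):
  H = 130 + 15 = 145
  R = -13
  M = -46 + 3·145 − 2·(-13) = 415
  E = 72 + 415 = 487
ΔM = 415 − 248 = 167; ΔE = 487 − 320 = 167
Score = (-2)·167 + (-4)·167 = -1002

-1002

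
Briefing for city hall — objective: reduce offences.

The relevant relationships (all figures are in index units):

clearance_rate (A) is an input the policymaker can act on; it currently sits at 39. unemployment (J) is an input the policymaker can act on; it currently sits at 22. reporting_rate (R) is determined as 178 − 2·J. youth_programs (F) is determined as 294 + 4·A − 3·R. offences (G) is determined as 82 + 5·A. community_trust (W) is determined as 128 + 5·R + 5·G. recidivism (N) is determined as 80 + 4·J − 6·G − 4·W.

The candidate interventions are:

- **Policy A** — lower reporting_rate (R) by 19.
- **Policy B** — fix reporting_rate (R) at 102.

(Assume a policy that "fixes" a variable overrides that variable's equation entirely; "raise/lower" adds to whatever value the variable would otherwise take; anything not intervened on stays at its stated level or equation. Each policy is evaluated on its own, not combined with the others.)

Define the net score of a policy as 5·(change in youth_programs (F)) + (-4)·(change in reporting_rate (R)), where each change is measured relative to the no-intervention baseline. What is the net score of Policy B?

608

Baseline:
  A = 39
  J = 22
  R = 178 − 2·22 = 134
  F = 294 + 4·39 − 3·134 = 48
Policy B (R := 102):
  A = 39
  J = 22
  R = 102
  F = 294 + 4·39 − 3·102 = 144
ΔF = 144 − 48 = 96; ΔR = 102 − 134 = -32
Score = 5·96 + (-4)·(-32) = 608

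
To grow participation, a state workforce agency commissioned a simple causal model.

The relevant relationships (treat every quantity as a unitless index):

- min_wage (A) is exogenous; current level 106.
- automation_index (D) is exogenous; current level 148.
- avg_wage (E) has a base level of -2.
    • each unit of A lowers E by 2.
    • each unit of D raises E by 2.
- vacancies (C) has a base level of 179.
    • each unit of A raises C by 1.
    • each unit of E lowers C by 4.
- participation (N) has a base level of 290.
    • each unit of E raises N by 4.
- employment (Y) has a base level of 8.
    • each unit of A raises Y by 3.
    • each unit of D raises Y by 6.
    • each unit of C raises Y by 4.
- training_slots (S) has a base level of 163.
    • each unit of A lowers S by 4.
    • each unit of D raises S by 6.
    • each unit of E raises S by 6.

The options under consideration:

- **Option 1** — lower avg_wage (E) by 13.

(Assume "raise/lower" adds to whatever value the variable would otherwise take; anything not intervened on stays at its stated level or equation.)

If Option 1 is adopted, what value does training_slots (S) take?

1041

Option 1 (E − 13):
  A = 106
  D = 148
  E = -2 − 2·106 + 2·148 (−13 from intervention) = 69
  S = 163 − 4·106 + 6·148 + 6·69 = 1041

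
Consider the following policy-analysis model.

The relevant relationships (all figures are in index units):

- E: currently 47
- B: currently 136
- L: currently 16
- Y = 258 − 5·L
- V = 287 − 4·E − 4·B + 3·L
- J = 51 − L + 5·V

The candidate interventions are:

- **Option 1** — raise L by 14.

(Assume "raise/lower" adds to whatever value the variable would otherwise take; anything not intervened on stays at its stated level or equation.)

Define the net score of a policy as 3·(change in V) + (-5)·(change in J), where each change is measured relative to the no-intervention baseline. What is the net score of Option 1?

Baseline:
  E = 47
  B = 136
  L = 16
  V = 287 − 4·47 − 4·136 + 3·16 = -397
  J = 51 − 16 + 5·(-397) = -1950
Option 1 (L + 14):
  E = 47
  B = 136
  L = 16 + 14 = 30
  V = 287 − 4·47 − 4·136 + 3·30 = -355
  J = 51 − 30 + 5·(-355) = -1754
ΔV = -355 − (-397) = 42; ΔJ = -1754 − (-1950) = 196
Score = 3·42 + (-5)·196 = -854

-854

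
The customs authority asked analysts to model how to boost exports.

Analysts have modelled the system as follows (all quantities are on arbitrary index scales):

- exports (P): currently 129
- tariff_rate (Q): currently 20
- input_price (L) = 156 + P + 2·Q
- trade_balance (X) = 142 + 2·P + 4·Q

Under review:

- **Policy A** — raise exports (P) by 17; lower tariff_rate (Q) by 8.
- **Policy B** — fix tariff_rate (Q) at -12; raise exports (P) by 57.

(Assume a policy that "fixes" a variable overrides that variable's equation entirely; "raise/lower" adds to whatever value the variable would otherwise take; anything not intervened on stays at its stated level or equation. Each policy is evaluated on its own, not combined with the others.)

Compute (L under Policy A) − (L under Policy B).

8

Policy A (P + 17, Q − 8):
  P = 129 + 17 = 146
  Q = 20 − 8 = 12
  L = 156 + 146 + 2·12 = 326
Policy B (Q := -12, P + 57):
  P = 129 + 57 = 186
  Q = -12
  L = 156 + 186 + 2·(-12) = 318
L: 326 − 318 = 8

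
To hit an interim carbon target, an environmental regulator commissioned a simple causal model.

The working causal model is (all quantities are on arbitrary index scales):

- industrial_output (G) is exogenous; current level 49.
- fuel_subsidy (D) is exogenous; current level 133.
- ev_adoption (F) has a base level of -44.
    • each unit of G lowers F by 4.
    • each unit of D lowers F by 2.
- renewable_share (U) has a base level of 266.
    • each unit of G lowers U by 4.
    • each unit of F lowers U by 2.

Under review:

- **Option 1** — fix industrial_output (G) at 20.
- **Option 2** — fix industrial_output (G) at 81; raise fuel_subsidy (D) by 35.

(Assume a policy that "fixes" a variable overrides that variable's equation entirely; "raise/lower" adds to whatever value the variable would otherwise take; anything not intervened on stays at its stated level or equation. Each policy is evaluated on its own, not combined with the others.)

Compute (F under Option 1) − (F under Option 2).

Option 1 (G := 20):
  G = 20
  D = 133
  F = -44 − 4·20 − 2·133 = -390
Option 2 (G := 81, D + 35):
  G = 81
  D = 133 + 35 = 168
  F = -44 − 4·81 − 2·168 = -704
F: -390 − (-704) = 314

314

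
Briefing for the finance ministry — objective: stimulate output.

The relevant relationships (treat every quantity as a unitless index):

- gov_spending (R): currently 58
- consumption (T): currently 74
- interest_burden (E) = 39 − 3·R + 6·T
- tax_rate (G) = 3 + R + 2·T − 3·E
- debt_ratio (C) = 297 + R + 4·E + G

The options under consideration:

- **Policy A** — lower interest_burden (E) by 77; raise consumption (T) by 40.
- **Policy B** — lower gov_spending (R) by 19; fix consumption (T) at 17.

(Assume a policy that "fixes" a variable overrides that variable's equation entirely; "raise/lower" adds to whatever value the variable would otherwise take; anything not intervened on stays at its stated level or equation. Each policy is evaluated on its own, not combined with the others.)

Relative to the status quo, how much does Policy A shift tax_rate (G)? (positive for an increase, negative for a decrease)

Baseline:
  R = 58
  T = 74
  E = 39 − 3·58 + 6·74 = 309
  G = 3 + 58 + 2·74 − 3·309 = -718
Policy A (E − 77, T + 40):
  R = 58
  T = 74 + 40 = 114
  E = 39 − 3·58 + 6·114 (−77 from intervention) = 472
  G = 3 + 58 + 2·114 − 3·472 = -1127
Change in G: -1127 − (-718) = -409

-409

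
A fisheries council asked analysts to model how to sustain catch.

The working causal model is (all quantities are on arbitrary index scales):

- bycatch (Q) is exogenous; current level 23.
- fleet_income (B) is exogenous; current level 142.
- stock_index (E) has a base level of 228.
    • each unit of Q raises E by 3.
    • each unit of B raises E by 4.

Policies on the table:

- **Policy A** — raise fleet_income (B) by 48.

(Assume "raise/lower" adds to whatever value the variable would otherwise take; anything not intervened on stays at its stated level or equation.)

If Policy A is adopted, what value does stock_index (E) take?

Policy A (B + 48):
  Q = 23
  B = 142 + 48 = 190
  E = 228 + 3·23 + 4·190 = 1057

1057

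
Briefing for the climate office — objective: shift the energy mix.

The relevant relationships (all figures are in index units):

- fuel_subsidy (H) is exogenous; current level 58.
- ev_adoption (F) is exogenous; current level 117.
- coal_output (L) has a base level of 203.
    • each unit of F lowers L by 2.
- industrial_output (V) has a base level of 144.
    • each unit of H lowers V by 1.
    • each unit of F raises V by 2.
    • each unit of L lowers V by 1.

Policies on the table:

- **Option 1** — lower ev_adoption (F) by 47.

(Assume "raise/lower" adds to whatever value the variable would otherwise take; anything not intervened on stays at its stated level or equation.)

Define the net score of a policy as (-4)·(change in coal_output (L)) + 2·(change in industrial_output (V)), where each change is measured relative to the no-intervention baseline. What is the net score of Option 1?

-752

Baseline:
  H = 58
  F = 117
  L = 203 − 2·117 = -31
  V = 144 − 58 + 2·117 − (-31) = 351
Option 1 (F − 47):
  H = 58
  F = 117 − 47 = 70
  L = 203 − 2·70 = 63
  V = 144 − 58 + 2·70 − 63 = 163
ΔL = 63 − (-31) = 94; ΔV = 163 − 351 = -188
Score = (-4)·94 + 2·(-188) = -752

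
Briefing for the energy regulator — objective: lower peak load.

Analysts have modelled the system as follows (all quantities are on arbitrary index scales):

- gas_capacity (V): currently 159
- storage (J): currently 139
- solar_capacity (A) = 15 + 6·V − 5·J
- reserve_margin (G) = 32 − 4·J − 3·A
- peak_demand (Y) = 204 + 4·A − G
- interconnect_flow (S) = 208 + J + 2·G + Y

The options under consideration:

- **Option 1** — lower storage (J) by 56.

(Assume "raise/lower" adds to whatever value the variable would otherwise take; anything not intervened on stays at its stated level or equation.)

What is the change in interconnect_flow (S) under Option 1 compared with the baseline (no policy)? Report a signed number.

448

Baseline:
  V = 159
  J = 139
  A = 15 + 6·159 − 5·139 = 274
  G = 32 − 4·139 − 3·274 = -1346
  Y = 204 + 4·274 − (-1346) = 2646
  S = 208 + 139 + 2·(-1346) + 2646 = 301
Option 1 (J − 56):
  V = 159
  J = 139 − 56 = 83
  A = 15 + 6·159 − 5·83 = 554
  G = 32 − 4·83 − 3·554 = -1962
  Y = 204 + 4·554 − (-1962) = 4382
  S = 208 + 83 + 2·(-1962) + 4382 = 749
Change in S: 749 − 301 = 448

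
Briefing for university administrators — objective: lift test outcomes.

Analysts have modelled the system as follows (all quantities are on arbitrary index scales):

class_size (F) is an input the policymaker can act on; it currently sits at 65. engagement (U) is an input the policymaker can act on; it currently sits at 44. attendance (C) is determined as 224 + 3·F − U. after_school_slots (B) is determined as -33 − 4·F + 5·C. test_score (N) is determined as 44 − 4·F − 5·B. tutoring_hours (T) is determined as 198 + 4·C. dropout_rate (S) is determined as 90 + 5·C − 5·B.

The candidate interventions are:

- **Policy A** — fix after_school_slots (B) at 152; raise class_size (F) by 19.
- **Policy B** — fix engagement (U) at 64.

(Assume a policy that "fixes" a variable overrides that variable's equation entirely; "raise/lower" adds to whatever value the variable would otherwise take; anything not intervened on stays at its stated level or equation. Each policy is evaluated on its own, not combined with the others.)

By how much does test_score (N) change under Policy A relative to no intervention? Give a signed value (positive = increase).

7074

Baseline:
  F = 65
  U = 44
  C = 224 + 3·65 − 44 = 375
  B = -33 − 4·65 + 5·375 = 1582
  N = 44 − 4·65 − 5·1582 = -8126
Policy A (B := 152, F + 19):
  F = 65 + 19 = 84
  U = 44
  C = 224 + 3·84 − 44 = 432
  B = 152
  N = 44 − 4·84 − 5·152 = -1052
Change in N: -1052 − (-8126) = 7074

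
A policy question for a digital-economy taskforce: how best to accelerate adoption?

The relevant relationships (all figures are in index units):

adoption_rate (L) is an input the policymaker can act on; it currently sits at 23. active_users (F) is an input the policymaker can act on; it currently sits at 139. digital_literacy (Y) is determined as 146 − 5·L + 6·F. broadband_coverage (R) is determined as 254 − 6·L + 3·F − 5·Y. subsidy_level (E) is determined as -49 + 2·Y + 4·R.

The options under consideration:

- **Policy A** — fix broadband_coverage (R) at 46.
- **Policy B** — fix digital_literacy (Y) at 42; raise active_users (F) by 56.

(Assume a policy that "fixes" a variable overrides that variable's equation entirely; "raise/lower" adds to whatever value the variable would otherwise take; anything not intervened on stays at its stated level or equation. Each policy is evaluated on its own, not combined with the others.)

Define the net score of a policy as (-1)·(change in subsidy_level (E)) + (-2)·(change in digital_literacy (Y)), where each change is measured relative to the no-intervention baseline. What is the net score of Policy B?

-13840

Baseline:
  L = 23
  F = 139
  Y = 146 − 5·23 + 6·139 = 865
  R = 254 − 6·23 + 3·139 − 5·865 = -3792
  E = -49 + 2·865 + 4·(-3792) = -13487
Policy B (Y := 42, F + 56):
  L = 23
  F = 139 + 56 = 195
  Y = 42
  R = 254 − 6·23 + 3·195 − 5·42 = 491
  E = -49 + 2·42 + 4·491 = 1999
ΔE = 1999 − (-13487) = 15486; ΔY = 42 − 865 = -823
Score = (-1)·15486 + (-2)·(-823) = -13840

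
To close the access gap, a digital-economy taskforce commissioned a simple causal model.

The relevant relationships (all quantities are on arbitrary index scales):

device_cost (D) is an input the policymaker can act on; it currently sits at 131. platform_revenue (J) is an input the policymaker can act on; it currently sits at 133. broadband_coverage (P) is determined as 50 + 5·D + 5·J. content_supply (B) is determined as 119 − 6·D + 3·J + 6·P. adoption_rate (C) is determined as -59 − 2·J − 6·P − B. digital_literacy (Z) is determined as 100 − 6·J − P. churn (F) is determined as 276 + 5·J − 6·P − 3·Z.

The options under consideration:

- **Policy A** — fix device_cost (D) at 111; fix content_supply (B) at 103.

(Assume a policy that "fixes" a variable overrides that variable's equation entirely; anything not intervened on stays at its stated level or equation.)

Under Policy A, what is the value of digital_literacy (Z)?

-1968

Policy A (D := 111, B := 103):
  D = 111
  J = 133
  P = 50 + 5·111 + 5·133 = 1270
  Z = 100 − 6·133 − 1270 = -1968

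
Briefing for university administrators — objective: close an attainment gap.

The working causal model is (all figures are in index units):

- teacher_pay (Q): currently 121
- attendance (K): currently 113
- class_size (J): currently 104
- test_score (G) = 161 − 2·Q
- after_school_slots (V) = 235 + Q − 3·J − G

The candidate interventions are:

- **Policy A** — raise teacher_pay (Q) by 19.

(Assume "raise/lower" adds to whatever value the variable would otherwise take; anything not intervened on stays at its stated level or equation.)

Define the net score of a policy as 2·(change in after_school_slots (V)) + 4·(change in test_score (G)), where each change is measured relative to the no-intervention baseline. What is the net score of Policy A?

-38

Baseline:
  Q = 121
  J = 104
  G = 161 − 2·121 = -81
  V = 235 + 121 − 3·104 − (-81) = 125
Policy A (Q + 19):
  Q = 121 + 19 = 140
  J = 104
  G = 161 − 2·140 = -119
  V = 235 + 140 − 3·104 − (-119) = 182
ΔV = 182 − 125 = 57; ΔG = -119 − (-81) = -38
Score = 2·57 + 4·(-38) = -38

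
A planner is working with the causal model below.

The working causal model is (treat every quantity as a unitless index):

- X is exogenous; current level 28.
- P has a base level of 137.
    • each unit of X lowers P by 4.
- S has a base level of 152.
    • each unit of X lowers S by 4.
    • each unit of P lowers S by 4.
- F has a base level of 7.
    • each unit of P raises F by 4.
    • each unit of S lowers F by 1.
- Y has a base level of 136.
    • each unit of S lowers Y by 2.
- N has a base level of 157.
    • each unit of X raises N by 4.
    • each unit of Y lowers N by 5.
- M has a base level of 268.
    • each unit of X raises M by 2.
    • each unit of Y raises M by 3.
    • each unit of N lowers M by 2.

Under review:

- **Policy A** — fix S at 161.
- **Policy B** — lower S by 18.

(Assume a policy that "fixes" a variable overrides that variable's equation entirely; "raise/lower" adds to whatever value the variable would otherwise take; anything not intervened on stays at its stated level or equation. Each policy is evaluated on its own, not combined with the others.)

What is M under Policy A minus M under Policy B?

-6214

Policy A (S := 161):
  X = 28
  P = 137 − 4·28 = 25
  S = 161
  Y = 136 − 2·161 = -186
  N = 157 + 4·28 − 5·(-186) = 1199
  M = 268 + 2·28 + 3·(-186) − 2·1199 = -2632
Policy B (S − 18):
  X = 28
  P = 137 − 4·28 = 25
  S = 152 − 4·28 − 4·25 (−18 from intervention) = -78
  Y = 136 − 2·(-78) = 292
  N = 157 + 4·28 − 5·292 = -1191
  M = 268 + 2·28 + 3·292 − 2·(-1191) = 3582
M: -2632 − 3582 = -6214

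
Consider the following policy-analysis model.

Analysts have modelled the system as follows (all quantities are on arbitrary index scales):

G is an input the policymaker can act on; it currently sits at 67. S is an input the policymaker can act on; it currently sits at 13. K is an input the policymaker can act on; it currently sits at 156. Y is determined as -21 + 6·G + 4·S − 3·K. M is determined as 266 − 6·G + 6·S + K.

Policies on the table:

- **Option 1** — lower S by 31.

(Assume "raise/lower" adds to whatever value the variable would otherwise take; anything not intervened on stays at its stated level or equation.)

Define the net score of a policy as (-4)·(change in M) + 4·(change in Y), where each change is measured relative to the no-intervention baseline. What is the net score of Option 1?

Baseline:
  G = 67
  S = 13
  K = 156
  Y = -21 + 6·67 + 4·13 − 3·156 = -35
  M = 266 − 6·67 + 6·13 + 156 = 98
Option 1 (S − 31):
  G = 67
  S = 13 − 31 = -18
  K = 156
  Y = -21 + 6·67 + 4·(-18) − 3·156 = -159
  M = 266 − 6·67 + 6·(-18) + 156 = -88
ΔM = -88 − 98 = -186; ΔY = -159 − (-35) = -124
Score = (-4)·(-186) + 4·(-124) = 248

248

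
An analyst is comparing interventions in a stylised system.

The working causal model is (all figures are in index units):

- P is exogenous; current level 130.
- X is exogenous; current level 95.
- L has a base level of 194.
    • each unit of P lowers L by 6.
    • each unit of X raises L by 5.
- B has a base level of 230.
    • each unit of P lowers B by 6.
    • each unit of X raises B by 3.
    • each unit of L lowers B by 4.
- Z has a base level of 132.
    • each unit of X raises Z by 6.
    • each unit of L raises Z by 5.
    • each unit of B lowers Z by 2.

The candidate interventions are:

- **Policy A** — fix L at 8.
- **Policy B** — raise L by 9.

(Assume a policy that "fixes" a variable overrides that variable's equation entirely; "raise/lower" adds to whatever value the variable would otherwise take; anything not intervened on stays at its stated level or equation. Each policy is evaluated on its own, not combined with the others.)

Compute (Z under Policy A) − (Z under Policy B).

1430

Policy A (L := 8):
  P = 130
  X = 95
  L = 8
  B = 230 − 6·130 + 3·95 − 4·8 = -297
  Z = 132 + 6·95 + 5·8 − 2·(-297) = 1336
Policy B (L + 9):
  P = 130
  X = 95
  L = 194 − 6·130 + 5·95 (+9 from intervention) = -102
  B = 230 − 6·130 + 3·95 − 4·(-102) = 143
  Z = 132 + 6·95 + 5·(-102) − 2·143 = -94
Z: 1336 − (-94) = 1430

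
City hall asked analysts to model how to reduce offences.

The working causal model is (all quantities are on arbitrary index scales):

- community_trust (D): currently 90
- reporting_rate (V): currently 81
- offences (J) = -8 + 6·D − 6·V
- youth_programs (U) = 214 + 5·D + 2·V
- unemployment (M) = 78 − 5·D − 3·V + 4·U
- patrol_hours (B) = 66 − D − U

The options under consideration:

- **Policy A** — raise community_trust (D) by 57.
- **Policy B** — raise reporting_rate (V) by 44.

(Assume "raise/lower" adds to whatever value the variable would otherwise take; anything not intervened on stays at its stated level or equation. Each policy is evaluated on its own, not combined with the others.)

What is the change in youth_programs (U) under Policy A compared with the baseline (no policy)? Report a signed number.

Baseline:
  D = 90
  V = 81
  U = 214 + 5·90 + 2·81 = 826
Policy A (D + 57):
  D = 90 + 57 = 147
  V = 81
  U = 214 + 5·147 + 2·81 = 1111
Change in U: 1111 − 826 = 285

285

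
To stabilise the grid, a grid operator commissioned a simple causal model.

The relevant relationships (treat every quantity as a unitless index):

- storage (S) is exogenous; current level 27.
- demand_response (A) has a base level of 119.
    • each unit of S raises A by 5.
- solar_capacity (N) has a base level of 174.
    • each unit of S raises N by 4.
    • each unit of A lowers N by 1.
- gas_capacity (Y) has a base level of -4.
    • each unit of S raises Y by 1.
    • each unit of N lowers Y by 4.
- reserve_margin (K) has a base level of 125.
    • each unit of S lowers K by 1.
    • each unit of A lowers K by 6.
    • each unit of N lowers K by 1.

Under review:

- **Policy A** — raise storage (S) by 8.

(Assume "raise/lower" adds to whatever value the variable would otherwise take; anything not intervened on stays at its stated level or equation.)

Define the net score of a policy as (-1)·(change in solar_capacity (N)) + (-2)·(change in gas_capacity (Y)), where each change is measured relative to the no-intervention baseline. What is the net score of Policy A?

Baseline:
  S = 27
  A = 119 + 5·27 = 254
  N = 174 + 4·27 − 254 = 28
  Y = -4 + 27 − 4·28 = -89
Policy A (S + 8):
  S = 27 + 8 = 35
  A = 119 + 5·35 = 294
  N = 174 + 4·35 − 294 = 20
  Y = -4 + 35 − 4·20 = -49
ΔN = 20 − 28 = -8; ΔY = -49 − (-89) = 40
Score = (-1)·(-8) + (-2)·40 = -72

-72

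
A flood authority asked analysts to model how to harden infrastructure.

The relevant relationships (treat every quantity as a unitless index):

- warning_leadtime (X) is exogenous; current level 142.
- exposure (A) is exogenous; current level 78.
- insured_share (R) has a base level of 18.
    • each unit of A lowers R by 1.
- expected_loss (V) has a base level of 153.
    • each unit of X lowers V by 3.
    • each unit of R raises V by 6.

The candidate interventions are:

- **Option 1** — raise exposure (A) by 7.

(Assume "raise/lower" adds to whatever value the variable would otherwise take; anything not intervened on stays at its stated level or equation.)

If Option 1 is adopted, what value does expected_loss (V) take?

Option 1 (A + 7):
  X = 142
  A = 78 + 7 = 85
  R = 18 − 85 = -67
  V = 153 − 3·142 + 6·(-67) = -675

-675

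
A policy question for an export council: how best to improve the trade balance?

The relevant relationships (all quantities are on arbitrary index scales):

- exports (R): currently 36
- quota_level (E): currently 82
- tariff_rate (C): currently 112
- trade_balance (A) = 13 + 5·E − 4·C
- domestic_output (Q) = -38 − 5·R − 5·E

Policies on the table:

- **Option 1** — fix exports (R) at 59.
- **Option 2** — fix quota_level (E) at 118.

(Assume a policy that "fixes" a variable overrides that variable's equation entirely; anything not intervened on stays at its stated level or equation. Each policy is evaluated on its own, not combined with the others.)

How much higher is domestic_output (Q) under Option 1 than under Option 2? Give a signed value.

65

Option 1 (R := 59):
  R = 59
  E = 82
  Q = -38 − 5·59 − 5·82 = -743
Option 2 (E := 118):
  R = 36
  E = 118
  Q = -38 − 5·36 − 5·118 = -808
Q: -743 − (-808) = 65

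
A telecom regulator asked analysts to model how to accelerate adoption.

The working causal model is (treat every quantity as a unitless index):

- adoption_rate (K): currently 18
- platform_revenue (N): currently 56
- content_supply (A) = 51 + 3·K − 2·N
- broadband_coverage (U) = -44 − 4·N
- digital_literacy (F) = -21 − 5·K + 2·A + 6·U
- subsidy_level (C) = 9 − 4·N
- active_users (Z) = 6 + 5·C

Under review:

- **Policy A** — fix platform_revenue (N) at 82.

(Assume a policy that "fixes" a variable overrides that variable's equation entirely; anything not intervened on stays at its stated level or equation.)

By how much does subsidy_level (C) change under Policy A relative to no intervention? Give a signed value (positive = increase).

-104

Baseline:
  N = 56
  C = 9 − 4·56 = -215
Policy A (N := 82):
  N = 82
  C = 9 − 4·82 = -319
Change in C: -319 − (-215) = -104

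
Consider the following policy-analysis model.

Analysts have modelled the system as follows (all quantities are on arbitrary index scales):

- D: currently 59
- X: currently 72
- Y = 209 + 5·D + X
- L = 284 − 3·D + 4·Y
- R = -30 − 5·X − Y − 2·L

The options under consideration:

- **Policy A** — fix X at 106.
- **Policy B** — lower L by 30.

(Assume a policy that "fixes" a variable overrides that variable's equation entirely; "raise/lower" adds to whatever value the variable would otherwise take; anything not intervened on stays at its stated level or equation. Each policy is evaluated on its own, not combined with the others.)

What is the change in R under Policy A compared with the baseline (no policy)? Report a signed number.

-476

Baseline:
  D = 59
  X = 72
  Y = 209 + 5·59 + 72 = 576
  L = 284 − 3·59 + 4·576 = 2411
  R = -30 − 5·72 − 576 − 2·2411 = -5788
Policy A (X := 106):
  D = 59
  X = 106
  Y = 209 + 5·59 + 106 = 610
  L = 284 − 3·59 + 4·610 = 2547
  R = -30 − 5·106 − 610 − 2·2547 = -6264
Change in R: -6264 − (-5788) = -476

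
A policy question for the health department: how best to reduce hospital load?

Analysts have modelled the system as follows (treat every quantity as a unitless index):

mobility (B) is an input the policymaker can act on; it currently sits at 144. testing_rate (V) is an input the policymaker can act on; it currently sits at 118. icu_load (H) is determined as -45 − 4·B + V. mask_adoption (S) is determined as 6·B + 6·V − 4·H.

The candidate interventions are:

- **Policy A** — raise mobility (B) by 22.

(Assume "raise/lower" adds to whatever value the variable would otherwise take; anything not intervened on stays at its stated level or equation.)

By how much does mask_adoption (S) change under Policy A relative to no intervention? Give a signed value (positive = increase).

484

Baseline:
  B = 144
  V = 118
  H = -45 − 4·144 + 118 = -503
  S = 0 + 6·144 + 6·118 − 4·(-503) = 3584
Policy A (B + 22):
  B = 144 + 22 = 166
  V = 118
  H = -45 − 4·166 + 118 = -591
  S = 0 + 6·166 + 6·118 − 4·(-591) = 4068
Change in S: 4068 − 3584 = 484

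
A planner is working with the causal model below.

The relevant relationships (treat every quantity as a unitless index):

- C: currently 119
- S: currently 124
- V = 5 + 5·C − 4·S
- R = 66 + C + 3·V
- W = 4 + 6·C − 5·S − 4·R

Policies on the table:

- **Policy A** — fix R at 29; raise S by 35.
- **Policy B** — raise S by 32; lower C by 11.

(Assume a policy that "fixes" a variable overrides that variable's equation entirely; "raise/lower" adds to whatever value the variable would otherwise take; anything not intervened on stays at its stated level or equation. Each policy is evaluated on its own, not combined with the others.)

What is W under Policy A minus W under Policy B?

-317

Policy A (R := 29, S + 35):
  C = 119
  S = 124 + 35 = 159
  V = 5 + 5·119 − 4·159 = -36
  R = 29
  W = 4 + 6·119 − 5·159 − 4·29 = -193
Policy B (S + 32, C − 11):
  C = 119 − 11 = 108
  S = 124 + 32 = 156
  V = 5 + 5·108 − 4·156 = -79
  R = 66 + 108 + 3·(-79) = -63
  W = 4 + 6·108 − 5·156 − 4·(-63) = 124
W: -193 − 124 = -317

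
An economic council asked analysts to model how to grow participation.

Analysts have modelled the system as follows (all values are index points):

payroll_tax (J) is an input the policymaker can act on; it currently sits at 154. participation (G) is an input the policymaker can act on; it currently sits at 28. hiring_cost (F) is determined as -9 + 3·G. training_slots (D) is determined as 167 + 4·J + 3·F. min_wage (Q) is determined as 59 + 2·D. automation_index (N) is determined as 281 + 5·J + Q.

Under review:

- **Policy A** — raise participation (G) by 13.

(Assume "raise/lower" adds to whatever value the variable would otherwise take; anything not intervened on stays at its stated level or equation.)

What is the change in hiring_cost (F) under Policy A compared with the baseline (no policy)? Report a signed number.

Baseline:
  G = 28
  F = -9 + 3·28 = 75
Policy A (G + 13):
  G = 28 + 13 = 41
  F = -9 + 3·41 = 114
Change in F: 114 − 75 = 39

39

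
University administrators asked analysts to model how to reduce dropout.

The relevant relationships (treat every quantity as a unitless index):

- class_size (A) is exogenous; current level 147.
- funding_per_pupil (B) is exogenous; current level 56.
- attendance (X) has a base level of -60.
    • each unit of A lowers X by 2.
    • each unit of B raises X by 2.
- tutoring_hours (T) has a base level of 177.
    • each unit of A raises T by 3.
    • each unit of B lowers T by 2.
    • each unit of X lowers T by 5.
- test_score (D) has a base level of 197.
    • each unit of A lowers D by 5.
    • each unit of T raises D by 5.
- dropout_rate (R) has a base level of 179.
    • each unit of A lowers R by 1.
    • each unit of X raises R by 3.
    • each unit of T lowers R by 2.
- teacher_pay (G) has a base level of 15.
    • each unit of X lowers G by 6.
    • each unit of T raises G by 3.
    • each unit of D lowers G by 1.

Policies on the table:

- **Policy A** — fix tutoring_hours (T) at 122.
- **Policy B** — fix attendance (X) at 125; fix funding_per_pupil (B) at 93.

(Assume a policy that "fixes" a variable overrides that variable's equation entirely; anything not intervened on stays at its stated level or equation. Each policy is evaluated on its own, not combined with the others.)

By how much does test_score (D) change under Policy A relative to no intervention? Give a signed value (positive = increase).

-7970

Baseline:
  A = 147
  B = 56
  X = -60 − 2·147 + 2·56 = -242
  T = 177 + 3·147 − 2·56 − 5·(-242) = 1716
  D = 197 − 5·147 + 5·1716 = 8042
Policy A (T := 122):
  A = 147
  B = 56
  X = -60 − 2·147 + 2·56 = -242
  T = 122
  D = 197 − 5·147 + 5·122 = 72
Change in D: 72 − 8042 = -7970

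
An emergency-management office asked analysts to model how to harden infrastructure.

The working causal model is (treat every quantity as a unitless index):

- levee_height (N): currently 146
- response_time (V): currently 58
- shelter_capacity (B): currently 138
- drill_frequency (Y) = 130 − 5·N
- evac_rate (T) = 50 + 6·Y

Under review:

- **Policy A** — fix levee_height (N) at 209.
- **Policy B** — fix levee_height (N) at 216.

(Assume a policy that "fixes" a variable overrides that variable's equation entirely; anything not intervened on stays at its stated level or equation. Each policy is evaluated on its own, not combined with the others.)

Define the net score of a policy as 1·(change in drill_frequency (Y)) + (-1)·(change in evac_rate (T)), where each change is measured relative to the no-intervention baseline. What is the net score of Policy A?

Baseline:
  N = 146
  Y = 130 − 5·146 = -600
  T = 50 + 6·(-600) = -3550
Policy A (N := 209):
  N = 209
  Y = 130 − 5·209 = -915
  T = 50 + 6·(-915) = -5440
ΔY = -915 − (-600) = -315; ΔT = -5440 − (-3550) = -1890
Score = 1·(-315) + (-1)·(-1890) = 1575

1575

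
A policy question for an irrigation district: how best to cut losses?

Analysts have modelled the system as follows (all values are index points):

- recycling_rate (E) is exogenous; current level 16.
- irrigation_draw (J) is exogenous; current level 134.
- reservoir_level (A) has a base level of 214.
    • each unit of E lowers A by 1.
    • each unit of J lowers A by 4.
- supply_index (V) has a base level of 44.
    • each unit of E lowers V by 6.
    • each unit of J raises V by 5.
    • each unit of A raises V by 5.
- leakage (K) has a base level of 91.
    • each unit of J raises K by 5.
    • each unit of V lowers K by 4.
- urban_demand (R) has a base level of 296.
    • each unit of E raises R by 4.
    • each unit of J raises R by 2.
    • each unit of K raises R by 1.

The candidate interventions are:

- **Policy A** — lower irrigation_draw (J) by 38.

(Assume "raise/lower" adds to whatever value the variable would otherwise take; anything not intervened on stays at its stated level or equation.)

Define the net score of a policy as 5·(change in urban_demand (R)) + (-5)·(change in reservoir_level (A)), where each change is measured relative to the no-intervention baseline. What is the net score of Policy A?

-13490

Baseline:
  E = 16
  J = 134
  A = 214 − 16 − 4·134 = -338
  V = 44 − 6·16 + 5·134 + 5·(-338) = -1072
  K = 91 + 5·134 − 4·(-1072) = 5049
  R = 296 + 4·16 + 2·134 + 5049 = 5677
Policy A (J − 38):
  E = 16
  J = 134 − 38 = 96
  A = 214 − 16 − 4·96 = -186
  V = 44 − 6·16 + 5·96 + 5·(-186) = -502
  K = 91 + 5·96 − 4·(-502) = 2579
  R = 296 + 4·16 + 2·96 + 2579 = 3131
ΔR = 3131 − 5677 = -2546; ΔA = -186 − (-338) = 152
Score = 5·(-2546) + (-5)·152 = -13490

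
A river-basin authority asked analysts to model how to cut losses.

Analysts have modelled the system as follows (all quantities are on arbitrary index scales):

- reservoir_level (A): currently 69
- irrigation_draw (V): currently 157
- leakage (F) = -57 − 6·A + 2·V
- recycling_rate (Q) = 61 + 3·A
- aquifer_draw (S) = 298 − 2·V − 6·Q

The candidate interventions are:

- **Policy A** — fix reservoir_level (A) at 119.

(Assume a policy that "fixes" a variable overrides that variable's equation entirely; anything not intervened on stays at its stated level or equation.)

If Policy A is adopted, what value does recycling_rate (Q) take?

Policy A (A := 119):
  A = 119
  Q = 61 + 3·119 = 418

418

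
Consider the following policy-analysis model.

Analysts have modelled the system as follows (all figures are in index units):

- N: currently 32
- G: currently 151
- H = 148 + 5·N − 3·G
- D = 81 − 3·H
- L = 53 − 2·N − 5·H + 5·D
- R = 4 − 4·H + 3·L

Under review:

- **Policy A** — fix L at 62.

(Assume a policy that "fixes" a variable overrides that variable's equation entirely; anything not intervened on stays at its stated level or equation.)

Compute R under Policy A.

770

Policy A (L := 62):
  N = 32
  G = 151
  H = 148 + 5·32 − 3·151 = -145
  D = 81 − 3·(-145) = 516
  L = 62
  R = 4 − 4·(-145) + 3·62 = 770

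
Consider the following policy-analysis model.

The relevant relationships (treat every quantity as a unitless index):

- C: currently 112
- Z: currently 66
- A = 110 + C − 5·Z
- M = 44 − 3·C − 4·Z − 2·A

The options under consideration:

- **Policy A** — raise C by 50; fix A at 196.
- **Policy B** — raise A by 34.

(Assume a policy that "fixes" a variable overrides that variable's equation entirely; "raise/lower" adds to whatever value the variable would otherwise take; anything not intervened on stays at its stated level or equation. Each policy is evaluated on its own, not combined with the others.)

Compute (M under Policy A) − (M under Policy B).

-690

Policy A (C + 50, A := 196):
  C = 112 + 50 = 162
  Z = 66
  A = 196
  M = 44 − 3·162 − 4·66 − 2·196 = -1098
Policy B (A + 34):
  C = 112
  Z = 66
  A = 110 + 112 − 5·66 (+34 from intervention) = -74
  M = 44 − 3·112 − 4·66 − 2·(-74) = -408
M: -1098 − (-408) = -690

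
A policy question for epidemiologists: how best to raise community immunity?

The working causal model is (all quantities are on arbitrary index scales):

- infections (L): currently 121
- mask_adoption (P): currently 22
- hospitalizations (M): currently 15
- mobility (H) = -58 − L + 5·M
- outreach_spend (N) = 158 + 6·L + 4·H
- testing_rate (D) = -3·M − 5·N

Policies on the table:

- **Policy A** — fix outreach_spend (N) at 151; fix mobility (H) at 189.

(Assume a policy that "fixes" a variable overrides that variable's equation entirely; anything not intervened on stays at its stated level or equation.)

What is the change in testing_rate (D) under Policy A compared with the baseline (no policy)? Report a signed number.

Baseline:
  L = 121
  M = 15
  H = -58 − 121 + 5·15 = -104
  N = 158 + 6·121 + 4·(-104) = 468
  D = 0 − 3·15 − 5·468 = -2385
Policy A (N := 151, H := 189):
  L = 121
  M = 15
  H = 189
  N = 151
  D = 0 − 3·15 − 5·151 = -800
Change in D: -800 − (-2385) = 1585

1585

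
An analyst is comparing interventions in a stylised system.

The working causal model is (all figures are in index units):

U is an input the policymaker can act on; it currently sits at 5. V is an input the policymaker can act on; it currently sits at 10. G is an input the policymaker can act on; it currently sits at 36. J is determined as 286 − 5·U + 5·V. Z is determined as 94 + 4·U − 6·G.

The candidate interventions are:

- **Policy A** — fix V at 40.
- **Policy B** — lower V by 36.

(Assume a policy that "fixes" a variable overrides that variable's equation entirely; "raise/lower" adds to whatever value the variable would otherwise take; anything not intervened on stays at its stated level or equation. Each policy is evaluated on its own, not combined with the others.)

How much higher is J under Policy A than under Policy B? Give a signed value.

Policy A (V := 40):
  U = 5
  V = 40
  J = 286 − 5·5 + 5·40 = 461
Policy B (V − 36):
  U = 5
  V = 10 − 36 = -26
  J = 286 − 5·5 + 5·(-26) = 131
J: 461 − 131 = 330

330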